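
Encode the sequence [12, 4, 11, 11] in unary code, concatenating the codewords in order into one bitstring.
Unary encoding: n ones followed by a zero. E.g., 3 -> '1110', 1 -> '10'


Encode each number as n ones followed by a terminating 0:
  12 -> 1111111111110 (13 bits)
  4 -> 11110 (5 bits)
  11 -> 111111111110 (12 bits)
  11 -> 111111111110 (12 bits)
Total length = 13 + 5 + 12 + 12 = 42 bits.

Unary([12, 4, 11, 11]) = 111111111111011110111111111110111111111110 (42 bits)


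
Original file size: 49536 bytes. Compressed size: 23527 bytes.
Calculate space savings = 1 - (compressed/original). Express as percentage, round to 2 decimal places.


ratio = compressed/original = 23527/49536 = 0.474948
savings = 1 - ratio = 1 - 0.474948 = 0.525052
as a percentage: 0.525052 * 100 = 52.51%

Space savings = 1 - 23527/49536 = 52.51%


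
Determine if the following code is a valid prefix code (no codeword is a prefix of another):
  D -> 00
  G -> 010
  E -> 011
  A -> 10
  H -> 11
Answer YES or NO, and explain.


Checking each pair (does one codeword prefix another?):
  D='00' vs G='010': no prefix
  D='00' vs E='011': no prefix
  D='00' vs A='10': no prefix
  D='00' vs H='11': no prefix
  G='010' vs D='00': no prefix
  G='010' vs E='011': no prefix
  G='010' vs A='10': no prefix
  G='010' vs H='11': no prefix
  E='011' vs D='00': no prefix
  E='011' vs G='010': no prefix
  E='011' vs A='10': no prefix
  E='011' vs H='11': no prefix
  A='10' vs D='00': no prefix
  A='10' vs G='010': no prefix
  A='10' vs E='011': no prefix
  A='10' vs H='11': no prefix
  H='11' vs D='00': no prefix
  H='11' vs G='010': no prefix
  H='11' vs E='011': no prefix
  H='11' vs A='10': no prefix
No violation found over all pairs.

YES -- this is a valid prefix code. No codeword is a prefix of any other codeword.


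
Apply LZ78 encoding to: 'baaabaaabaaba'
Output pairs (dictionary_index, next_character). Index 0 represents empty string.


LZ78 encoding steps:
Dictionary: {0: ''}
Step 1: w='' (idx 0), next='b' -> output (0, 'b'), add 'b' as idx 1
Step 2: w='' (idx 0), next='a' -> output (0, 'a'), add 'a' as idx 2
Step 3: w='a' (idx 2), next='a' -> output (2, 'a'), add 'aa' as idx 3
Step 4: w='b' (idx 1), next='a' -> output (1, 'a'), add 'ba' as idx 4
Step 5: w='aa' (idx 3), next='b' -> output (3, 'b'), add 'aab' as idx 5
Step 6: w='aab' (idx 5), next='a' -> output (5, 'a'), add 'aaba' as idx 6


Encoded: [(0, 'b'), (0, 'a'), (2, 'a'), (1, 'a'), (3, 'b'), (5, 'a')]


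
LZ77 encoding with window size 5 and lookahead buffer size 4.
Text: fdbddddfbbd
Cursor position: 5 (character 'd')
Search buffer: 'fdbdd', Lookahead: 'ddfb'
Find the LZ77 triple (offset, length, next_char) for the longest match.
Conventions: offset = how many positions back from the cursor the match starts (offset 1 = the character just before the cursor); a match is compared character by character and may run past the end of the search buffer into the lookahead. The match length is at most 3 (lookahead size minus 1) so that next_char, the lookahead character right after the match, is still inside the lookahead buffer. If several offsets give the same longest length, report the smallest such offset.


Try each offset into the search buffer:
  offset=1 (pos 4, char 'd'): match length 2
  offset=2 (pos 3, char 'd'): match length 2
  offset=3 (pos 2, char 'b'): match length 0
  offset=4 (pos 1, char 'd'): match length 1
  offset=5 (pos 0, char 'f'): match length 0
Longest match has length 2, found at offsets 1, 2; take the smallest, offset 1.
next_char = character at position 5 + 2 = 7 -> 'f'

Best match: offset=1, length=2 (matching 'dd' starting at position 4)
LZ77 triple: (1, 2, 'f')


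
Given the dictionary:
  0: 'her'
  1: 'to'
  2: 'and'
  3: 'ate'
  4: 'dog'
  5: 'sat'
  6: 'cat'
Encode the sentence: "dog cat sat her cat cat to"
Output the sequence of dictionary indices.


Look up each word in the dictionary:
  'dog' -> 4
  'cat' -> 6
  'sat' -> 5
  'her' -> 0
  'cat' -> 6
  'cat' -> 6
  'to' -> 1

Encoded: [4, 6, 5, 0, 6, 6, 1]


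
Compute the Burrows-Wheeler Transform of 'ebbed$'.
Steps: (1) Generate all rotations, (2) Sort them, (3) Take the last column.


Rotations (sorted):
  0: $ebbed -> last char: d
  1: bbed$e -> last char: e
  2: bed$eb -> last char: b
  3: d$ebbe -> last char: e
  4: ebbed$ -> last char: $
  5: ed$ebb -> last char: b


BWT = debe$b


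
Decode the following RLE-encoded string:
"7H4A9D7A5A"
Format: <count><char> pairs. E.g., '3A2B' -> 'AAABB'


Expanding each <count><char> pair:
  7H -> 'HHHHHHH'
  4A -> 'AAAA'
  9D -> 'DDDDDDDDD'
  7A -> 'AAAAAAA'
  5A -> 'AAAAA'

Decoded = HHHHHHHAAAADDDDDDDDDAAAAAAAAAAAA


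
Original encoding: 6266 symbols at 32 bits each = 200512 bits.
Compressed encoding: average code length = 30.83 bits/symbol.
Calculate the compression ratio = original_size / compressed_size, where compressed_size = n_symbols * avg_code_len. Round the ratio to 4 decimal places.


original_size = n_symbols * orig_bits = 6266 * 32 = 200512 bits
compressed_size = n_symbols * avg_code_len = 6266 * 30.83 = 193180.78 bits
ratio = original_size / compressed_size = 200512 / 193180.78 = 1.038

Compression ratio = 1.038


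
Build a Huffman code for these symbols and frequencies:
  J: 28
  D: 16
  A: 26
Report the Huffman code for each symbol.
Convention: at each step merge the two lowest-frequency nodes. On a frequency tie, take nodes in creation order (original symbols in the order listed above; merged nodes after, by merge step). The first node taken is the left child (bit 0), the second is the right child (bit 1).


Huffman tree construction:
Step 1: Merge D(16) + A(26) = 42
Step 2: Merge J(28) + (D+A)(42) = 70
Read each symbol's code off the tree from the root (left child = 0, right child = 1).

Codes:
  J: 0 (length 1)
  D: 10 (length 2)
  A: 11 (length 2)
Average code length: 112/70 = 1.6000 bits/symbol


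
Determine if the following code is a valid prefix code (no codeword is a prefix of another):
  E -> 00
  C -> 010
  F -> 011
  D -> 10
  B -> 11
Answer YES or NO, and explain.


Checking each pair (does one codeword prefix another?):
  E='00' vs C='010': no prefix
  E='00' vs F='011': no prefix
  E='00' vs D='10': no prefix
  E='00' vs B='11': no prefix
  C='010' vs E='00': no prefix
  C='010' vs F='011': no prefix
  C='010' vs D='10': no prefix
  C='010' vs B='11': no prefix
  F='011' vs E='00': no prefix
  F='011' vs C='010': no prefix
  F='011' vs D='10': no prefix
  F='011' vs B='11': no prefix
  D='10' vs E='00': no prefix
  D='10' vs C='010': no prefix
  D='10' vs F='011': no prefix
  D='10' vs B='11': no prefix
  B='11' vs E='00': no prefix
  B='11' vs C='010': no prefix
  B='11' vs F='011': no prefix
  B='11' vs D='10': no prefix
No violation found over all pairs.

YES -- this is a valid prefix code. No codeword is a prefix of any other codeword.


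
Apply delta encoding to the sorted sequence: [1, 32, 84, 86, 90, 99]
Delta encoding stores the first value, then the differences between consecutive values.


First value: 1
Deltas:
  32 - 1 = 31
  84 - 32 = 52
  86 - 84 = 2
  90 - 86 = 4
  99 - 90 = 9


Delta encoded: [1, 31, 52, 2, 4, 9]


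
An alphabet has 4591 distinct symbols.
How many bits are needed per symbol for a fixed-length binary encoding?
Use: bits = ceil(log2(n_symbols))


log2(4591) = 12.1646
Bracket: 2^12 = 4096 < 4591 <= 2^13 = 8192
So ceil(log2(4591)) = 13

bits = ceil(log2(4591)) = ceil(12.1646) = 13 bits


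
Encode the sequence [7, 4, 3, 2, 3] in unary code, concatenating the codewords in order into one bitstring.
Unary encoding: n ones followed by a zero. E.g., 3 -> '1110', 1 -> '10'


Encode each number as n ones followed by a terminating 0:
  7 -> 11111110 (8 bits)
  4 -> 11110 (5 bits)
  3 -> 1110 (4 bits)
  2 -> 110 (3 bits)
  3 -> 1110 (4 bits)
Total length = 8 + 5 + 4 + 3 + 4 = 24 bits.

Unary([7, 4, 3, 2, 3]) = 111111101111011101101110 (24 bits)


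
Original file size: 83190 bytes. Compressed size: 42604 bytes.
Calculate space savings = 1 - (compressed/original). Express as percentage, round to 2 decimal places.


ratio = compressed/original = 42604/83190 = 0.512129
savings = 1 - ratio = 1 - 0.512129 = 0.487871
as a percentage: 0.487871 * 100 = 48.79%

Space savings = 1 - 42604/83190 = 48.79%


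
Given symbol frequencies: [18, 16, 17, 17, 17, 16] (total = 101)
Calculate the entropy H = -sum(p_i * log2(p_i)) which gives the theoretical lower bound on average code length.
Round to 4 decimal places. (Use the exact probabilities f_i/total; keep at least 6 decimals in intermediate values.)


Per-symbol terms -p_i * log2(p_i) with p_i = f_i/101:
  p = 18/101 = 0.178218: log2(p) = -2.488286, -p*log2(p) = 0.443457
  p = 16/101 = 0.158416: log2(p) = -2.658211, -p*log2(p) = 0.421103
  p = 17/101 = 0.168317: log2(p) = -2.570749, -p*log2(p) = 0.432700
  p = 17/101 = 0.168317: log2(p) = -2.570749, -p*log2(p) = 0.432700
  p = 17/101 = 0.168317: log2(p) = -2.570749, -p*log2(p) = 0.432700
  p = 16/101 = 0.158416: log2(p) = -2.658211, -p*log2(p) = 0.421103
H = 0.443457 + 0.421103 + 0.432700 + 0.432700 + 0.432700 + 0.421103 = 2.583763

H = 2.5838 bits/symbol


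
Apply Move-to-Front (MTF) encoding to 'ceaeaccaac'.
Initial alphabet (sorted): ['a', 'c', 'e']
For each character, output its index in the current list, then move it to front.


MTF encoding:
'c': index 1 in ['a', 'c', 'e'] -> ['c', 'a', 'e']
'e': index 2 in ['c', 'a', 'e'] -> ['e', 'c', 'a']
'a': index 2 in ['e', 'c', 'a'] -> ['a', 'e', 'c']
'e': index 1 in ['a', 'e', 'c'] -> ['e', 'a', 'c']
'a': index 1 in ['e', 'a', 'c'] -> ['a', 'e', 'c']
'c': index 2 in ['a', 'e', 'c'] -> ['c', 'a', 'e']
'c': index 0 in ['c', 'a', 'e'] -> ['c', 'a', 'e']
'a': index 1 in ['c', 'a', 'e'] -> ['a', 'c', 'e']
'a': index 0 in ['a', 'c', 'e'] -> ['a', 'c', 'e']
'c': index 1 in ['a', 'c', 'e'] -> ['c', 'a', 'e']


Output: [1, 2, 2, 1, 1, 2, 0, 1, 0, 1]


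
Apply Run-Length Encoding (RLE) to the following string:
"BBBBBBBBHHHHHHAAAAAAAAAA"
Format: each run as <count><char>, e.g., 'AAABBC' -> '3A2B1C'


Scanning runs left to right:
  i=0: run of 'B' x 8 -> '8B'
  i=8: run of 'H' x 6 -> '6H'
  i=14: run of 'A' x 10 -> '10A'

RLE = 8B6H10A


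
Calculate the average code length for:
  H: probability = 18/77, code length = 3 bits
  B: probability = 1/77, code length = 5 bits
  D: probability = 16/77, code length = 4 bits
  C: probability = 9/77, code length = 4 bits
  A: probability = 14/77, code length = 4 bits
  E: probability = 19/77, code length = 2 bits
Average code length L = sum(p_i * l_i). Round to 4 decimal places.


Weighted contributions p_i * l_i:
  H: (18/77) * 3 = 54/77
  B: (1/77) * 5 = 5/77
  D: (16/77) * 4 = 64/77
  C: (9/77) * 4 = 36/77
  A: (14/77) * 4 = 56/77
  E: (19/77) * 2 = 38/77
Sum = (54 + 5 + 64 + 36 + 56 + 38)/77 = 253/77

L = 253/77 = 3.2857 bits/symbol


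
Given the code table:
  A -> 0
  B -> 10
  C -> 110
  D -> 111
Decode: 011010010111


Decoding:
0 -> A
110 -> C
10 -> B
0 -> A
10 -> B
111 -> D


Result: ACBABD


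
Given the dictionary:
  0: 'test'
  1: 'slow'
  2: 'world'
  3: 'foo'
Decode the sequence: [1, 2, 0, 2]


Look up each index in the dictionary:
  1 -> 'slow'
  2 -> 'world'
  0 -> 'test'
  2 -> 'world'

Decoded: "slow world test world"


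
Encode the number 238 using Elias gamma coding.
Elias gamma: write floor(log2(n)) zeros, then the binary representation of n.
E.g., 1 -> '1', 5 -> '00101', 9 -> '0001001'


num_bits = floor(log2(238)) + 1 = 8
leading_zeros = num_bits - 1 = 7
binary(238) = 11101110

Elias gamma(238) = '0000000' + '11101110' = 000000011101110 (15 bits)


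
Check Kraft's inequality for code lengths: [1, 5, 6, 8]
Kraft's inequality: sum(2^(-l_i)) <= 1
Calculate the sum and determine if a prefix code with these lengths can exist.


Sum = 2^(-1) + 2^(-5) + 2^(-6) + 2^(-8)
    = 0.5 + 0.03125 + 0.015625 + 0.00390625
    = 141/256 = 0.55078125
Since 0.55078125 <= 1, Kraft's inequality IS satisfied.
A prefix code with these lengths CAN exist.

Kraft sum = 0.55078125. Satisfied.


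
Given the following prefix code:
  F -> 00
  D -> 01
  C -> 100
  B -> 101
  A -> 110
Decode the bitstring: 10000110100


Decoding step by step:
Bits 100 -> C
Bits 00 -> F
Bits 110 -> A
Bits 100 -> C


Decoded message: CFAC


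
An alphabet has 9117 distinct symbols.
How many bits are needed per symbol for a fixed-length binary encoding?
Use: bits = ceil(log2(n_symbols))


log2(9117) = 13.1543
Bracket: 2^13 = 8192 < 9117 <= 2^14 = 16384
So ceil(log2(9117)) = 14

bits = ceil(log2(9117)) = ceil(13.1543) = 14 bits


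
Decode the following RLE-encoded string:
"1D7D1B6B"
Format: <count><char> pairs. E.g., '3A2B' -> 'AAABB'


Expanding each <count><char> pair:
  1D -> 'D'
  7D -> 'DDDDDDD'
  1B -> 'B'
  6B -> 'BBBBBB'

Decoded = DDDDDDDDBBBBBBB


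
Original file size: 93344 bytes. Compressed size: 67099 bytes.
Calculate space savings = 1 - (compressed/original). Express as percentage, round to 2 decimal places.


ratio = compressed/original = 67099/93344 = 0.718836
savings = 1 - ratio = 1 - 0.718836 = 0.281164
as a percentage: 0.281164 * 100 = 28.12%

Space savings = 1 - 67099/93344 = 28.12%


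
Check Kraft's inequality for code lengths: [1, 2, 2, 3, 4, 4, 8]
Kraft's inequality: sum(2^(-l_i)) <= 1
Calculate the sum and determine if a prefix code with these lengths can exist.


Sum = 2^(-1) + 2^(-2) + 2^(-2) + 2^(-3) + 2^(-4) + 2^(-4) + 2^(-8)
    = 0.5 + 0.25 + 0.25 + 0.125 + 0.0625 + 0.0625 + 0.00390625
    = 321/256 = 1.25390625
Since 1.25390625 > 1, Kraft's inequality is NOT satisfied.
A prefix code with these lengths CANNOT exist.

Kraft sum = 1.25390625. Not satisfied.


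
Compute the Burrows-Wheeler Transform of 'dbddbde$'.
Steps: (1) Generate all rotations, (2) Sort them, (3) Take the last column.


Rotations (sorted):
  0: $dbddbde -> last char: e
  1: bddbde$d -> last char: d
  2: bde$dbdd -> last char: d
  3: dbddbde$ -> last char: $
  4: dbde$dbd -> last char: d
  5: ddbde$db -> last char: b
  6: de$dbddb -> last char: b
  7: e$dbddbd -> last char: d


BWT = edd$dbbd


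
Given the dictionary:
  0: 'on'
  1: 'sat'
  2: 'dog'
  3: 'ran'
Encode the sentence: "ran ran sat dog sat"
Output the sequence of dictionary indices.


Look up each word in the dictionary:
  'ran' -> 3
  'ran' -> 3
  'sat' -> 1
  'dog' -> 2
  'sat' -> 1

Encoded: [3, 3, 1, 2, 1]


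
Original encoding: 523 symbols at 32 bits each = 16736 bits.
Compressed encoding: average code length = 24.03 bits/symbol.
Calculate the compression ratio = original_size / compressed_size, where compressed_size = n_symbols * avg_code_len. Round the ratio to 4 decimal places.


original_size = n_symbols * orig_bits = 523 * 32 = 16736 bits
compressed_size = n_symbols * avg_code_len = 523 * 24.03 = 12567.69 bits
ratio = original_size / compressed_size = 16736 / 12567.69 = 1.3317

Compression ratio = 1.3317


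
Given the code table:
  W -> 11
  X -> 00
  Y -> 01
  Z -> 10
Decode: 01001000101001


Decoding:
01 -> Y
00 -> X
10 -> Z
00 -> X
10 -> Z
10 -> Z
01 -> Y


Result: YXZXZZY


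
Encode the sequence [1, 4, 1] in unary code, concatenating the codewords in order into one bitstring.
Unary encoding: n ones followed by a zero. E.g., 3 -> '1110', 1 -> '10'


Encode each number as n ones followed by a terminating 0:
  1 -> 10 (2 bits)
  4 -> 11110 (5 bits)
  1 -> 10 (2 bits)
Total length = 2 + 5 + 2 = 9 bits.

Unary([1, 4, 1]) = 101111010 (9 bits)


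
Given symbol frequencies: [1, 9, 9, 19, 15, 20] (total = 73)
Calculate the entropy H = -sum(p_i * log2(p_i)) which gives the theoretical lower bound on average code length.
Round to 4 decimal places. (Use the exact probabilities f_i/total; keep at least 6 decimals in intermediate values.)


Per-symbol terms -p_i * log2(p_i) with p_i = f_i/73:
  p = 1/73 = 0.013699: log2(p) = -6.189825, -p*log2(p) = 0.084792
  p = 9/73 = 0.123288: log2(p) = -3.019900, -p*log2(p) = 0.372316
  p = 9/73 = 0.123288: log2(p) = -3.019900, -p*log2(p) = 0.372316
  p = 19/73 = 0.260274: log2(p) = -1.941897, -p*log2(p) = 0.505425
  p = 15/73 = 0.205479: log2(p) = -2.282934, -p*log2(p) = 0.469096
  p = 20/73 = 0.273973: log2(p) = -1.867896, -p*log2(p) = 0.511752
H = 0.084792 + 0.372316 + 0.372316 + 0.505425 + 0.469096 + 0.511752 = 2.315697

H = 2.3157 bits/symbol


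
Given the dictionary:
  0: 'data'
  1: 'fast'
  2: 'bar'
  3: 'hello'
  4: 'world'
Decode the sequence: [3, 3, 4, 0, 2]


Look up each index in the dictionary:
  3 -> 'hello'
  3 -> 'hello'
  4 -> 'world'
  0 -> 'data'
  2 -> 'bar'

Decoded: "hello hello world data bar"


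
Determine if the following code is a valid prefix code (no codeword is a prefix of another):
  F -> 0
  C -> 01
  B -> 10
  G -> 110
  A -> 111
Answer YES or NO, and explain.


Checking each pair (does one codeword prefix another?):
  F='0' vs C='01': prefix -- VIOLATION

NO -- this is NOT a valid prefix code. F (0) is a prefix of C (01).


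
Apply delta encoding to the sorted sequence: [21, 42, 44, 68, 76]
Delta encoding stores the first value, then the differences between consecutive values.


First value: 21
Deltas:
  42 - 21 = 21
  44 - 42 = 2
  68 - 44 = 24
  76 - 68 = 8


Delta encoded: [21, 21, 2, 24, 8]


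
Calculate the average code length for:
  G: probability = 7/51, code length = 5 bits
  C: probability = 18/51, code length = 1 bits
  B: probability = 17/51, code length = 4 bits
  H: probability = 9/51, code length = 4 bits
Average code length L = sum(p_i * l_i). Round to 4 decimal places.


Weighted contributions p_i * l_i:
  G: (7/51) * 5 = 35/51
  C: (18/51) * 1 = 18/51
  B: (17/51) * 4 = 68/51
  H: (9/51) * 4 = 36/51
Sum = (35 + 18 + 68 + 36)/51 = 157/51

L = 157/51 = 3.0784 bits/symbol


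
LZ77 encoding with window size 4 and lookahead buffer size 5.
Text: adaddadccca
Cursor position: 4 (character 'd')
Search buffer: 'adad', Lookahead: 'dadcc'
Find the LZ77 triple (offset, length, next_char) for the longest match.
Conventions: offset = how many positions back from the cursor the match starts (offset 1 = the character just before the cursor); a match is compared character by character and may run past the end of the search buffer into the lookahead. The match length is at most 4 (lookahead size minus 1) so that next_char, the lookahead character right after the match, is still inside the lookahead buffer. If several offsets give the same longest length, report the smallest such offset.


Try each offset into the search buffer:
  offset=1 (pos 3, char 'd'): match length 1
  offset=2 (pos 2, char 'a'): match length 0
  offset=3 (pos 1, char 'd'): match length 3
  offset=4 (pos 0, char 'a'): match length 0
Longest match has length 3 at offset 3.
next_char = character at position 4 + 3 = 7 -> 'c'

Best match: offset=3, length=3 (matching 'dad' starting at position 1)
LZ77 triple: (3, 3, 'c')


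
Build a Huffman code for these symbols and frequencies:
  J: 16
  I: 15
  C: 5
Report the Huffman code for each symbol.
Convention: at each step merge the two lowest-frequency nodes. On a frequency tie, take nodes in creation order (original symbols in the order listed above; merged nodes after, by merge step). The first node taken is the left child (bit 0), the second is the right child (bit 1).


Huffman tree construction:
Step 1: Merge C(5) + I(15) = 20
Step 2: Merge J(16) + (C+I)(20) = 36
Read each symbol's code off the tree from the root (left child = 0, right child = 1).

Codes:
  J: 0 (length 1)
  I: 11 (length 2)
  C: 10 (length 2)
Average code length: 56/36 = 1.5556 bits/symbol


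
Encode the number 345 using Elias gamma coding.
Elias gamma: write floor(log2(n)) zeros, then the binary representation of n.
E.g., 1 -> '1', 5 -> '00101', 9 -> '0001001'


num_bits = floor(log2(345)) + 1 = 9
leading_zeros = num_bits - 1 = 8
binary(345) = 101011001

Elias gamma(345) = '00000000' + '101011001' = 00000000101011001 (17 bits)


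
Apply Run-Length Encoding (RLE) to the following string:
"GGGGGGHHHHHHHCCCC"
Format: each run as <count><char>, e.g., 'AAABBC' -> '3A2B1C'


Scanning runs left to right:
  i=0: run of 'G' x 6 -> '6G'
  i=6: run of 'H' x 7 -> '7H'
  i=13: run of 'C' x 4 -> '4C'

RLE = 6G7H4C


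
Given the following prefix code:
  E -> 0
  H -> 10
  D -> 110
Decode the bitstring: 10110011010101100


Decoding step by step:
Bits 10 -> H
Bits 110 -> D
Bits 0 -> E
Bits 110 -> D
Bits 10 -> H
Bits 10 -> H
Bits 110 -> D
Bits 0 -> E


Decoded message: HDEDHHDE


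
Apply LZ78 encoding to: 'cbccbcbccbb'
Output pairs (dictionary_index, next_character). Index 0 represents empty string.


LZ78 encoding steps:
Dictionary: {0: ''}
Step 1: w='' (idx 0), next='c' -> output (0, 'c'), add 'c' as idx 1
Step 2: w='' (idx 0), next='b' -> output (0, 'b'), add 'b' as idx 2
Step 3: w='c' (idx 1), next='c' -> output (1, 'c'), add 'cc' as idx 3
Step 4: w='b' (idx 2), next='c' -> output (2, 'c'), add 'bc' as idx 4
Step 5: w='bc' (idx 4), next='c' -> output (4, 'c'), add 'bcc' as idx 5
Step 6: w='b' (idx 2), next='b' -> output (2, 'b'), add 'bb' as idx 6


Encoded: [(0, 'c'), (0, 'b'), (1, 'c'), (2, 'c'), (4, 'c'), (2, 'b')]


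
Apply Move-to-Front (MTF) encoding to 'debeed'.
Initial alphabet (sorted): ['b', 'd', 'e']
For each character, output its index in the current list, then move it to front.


MTF encoding:
'd': index 1 in ['b', 'd', 'e'] -> ['d', 'b', 'e']
'e': index 2 in ['d', 'b', 'e'] -> ['e', 'd', 'b']
'b': index 2 in ['e', 'd', 'b'] -> ['b', 'e', 'd']
'e': index 1 in ['b', 'e', 'd'] -> ['e', 'b', 'd']
'e': index 0 in ['e', 'b', 'd'] -> ['e', 'b', 'd']
'd': index 2 in ['e', 'b', 'd'] -> ['d', 'e', 'b']


Output: [1, 2, 2, 1, 0, 2]


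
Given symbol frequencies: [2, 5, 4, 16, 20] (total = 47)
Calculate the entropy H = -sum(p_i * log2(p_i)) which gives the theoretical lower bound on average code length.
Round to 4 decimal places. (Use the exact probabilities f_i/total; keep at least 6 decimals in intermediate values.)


Per-symbol terms -p_i * log2(p_i) with p_i = f_i/47:
  p = 2/47 = 0.042553: log2(p) = -4.554589, -p*log2(p) = 0.193812
  p = 5/47 = 0.106383: log2(p) = -3.232661, -p*log2(p) = 0.343900
  p = 4/47 = 0.085106: log2(p) = -3.554589, -p*log2(p) = 0.302518
  p = 16/47 = 0.340426: log2(p) = -1.554589, -p*log2(p) = 0.529222
  p = 20/47 = 0.425532: log2(p) = -1.232661, -p*log2(p) = 0.524536
H = 0.193812 + 0.343900 + 0.302518 + 0.529222 + 0.524536 = 1.893988

H = 1.894 bits/symbol


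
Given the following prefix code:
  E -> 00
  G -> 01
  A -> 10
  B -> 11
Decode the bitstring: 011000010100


Decoding step by step:
Bits 01 -> G
Bits 10 -> A
Bits 00 -> E
Bits 01 -> G
Bits 01 -> G
Bits 00 -> E


Decoded message: GAEGGE


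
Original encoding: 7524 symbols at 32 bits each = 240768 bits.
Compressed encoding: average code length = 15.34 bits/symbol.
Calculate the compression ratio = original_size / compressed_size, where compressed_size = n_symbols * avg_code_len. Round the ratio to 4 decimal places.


original_size = n_symbols * orig_bits = 7524 * 32 = 240768 bits
compressed_size = n_symbols * avg_code_len = 7524 * 15.34 = 115418.16 bits
ratio = original_size / compressed_size = 240768 / 115418.16 = 2.086

Compression ratio = 2.086


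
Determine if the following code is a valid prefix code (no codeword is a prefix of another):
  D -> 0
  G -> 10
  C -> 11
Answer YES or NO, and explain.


Checking each pair (does one codeword prefix another?):
  D='0' vs G='10': no prefix
  D='0' vs C='11': no prefix
  G='10' vs D='0': no prefix
  G='10' vs C='11': no prefix
  C='11' vs D='0': no prefix
  C='11' vs G='10': no prefix
No violation found over all pairs.

YES -- this is a valid prefix code. No codeword is a prefix of any other codeword.


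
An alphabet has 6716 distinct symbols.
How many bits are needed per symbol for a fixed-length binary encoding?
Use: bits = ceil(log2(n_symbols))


log2(6716) = 12.7134
Bracket: 2^12 = 4096 < 6716 <= 2^13 = 8192
So ceil(log2(6716)) = 13

bits = ceil(log2(6716)) = ceil(12.7134) = 13 bits


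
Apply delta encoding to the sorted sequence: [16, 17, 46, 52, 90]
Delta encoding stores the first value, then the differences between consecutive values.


First value: 16
Deltas:
  17 - 16 = 1
  46 - 17 = 29
  52 - 46 = 6
  90 - 52 = 38


Delta encoded: [16, 1, 29, 6, 38]


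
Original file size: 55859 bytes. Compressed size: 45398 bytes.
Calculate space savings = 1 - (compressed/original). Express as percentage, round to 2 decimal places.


ratio = compressed/original = 45398/55859 = 0.812725
savings = 1 - ratio = 1 - 0.812725 = 0.187275
as a percentage: 0.187275 * 100 = 18.73%

Space savings = 1 - 45398/55859 = 18.73%


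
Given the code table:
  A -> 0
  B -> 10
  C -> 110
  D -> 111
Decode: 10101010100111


Decoding:
10 -> B
10 -> B
10 -> B
10 -> B
10 -> B
0 -> A
111 -> D


Result: BBBBBAD


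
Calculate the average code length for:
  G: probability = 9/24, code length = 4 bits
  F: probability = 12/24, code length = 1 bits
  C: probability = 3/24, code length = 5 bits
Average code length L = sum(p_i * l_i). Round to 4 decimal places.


Weighted contributions p_i * l_i:
  G: (9/24) * 4 = 36/24
  F: (12/24) * 1 = 12/24
  C: (3/24) * 5 = 15/24
Sum = (36 + 12 + 15)/24 = 63/24

L = 63/24 = 2.6250 bits/symbol


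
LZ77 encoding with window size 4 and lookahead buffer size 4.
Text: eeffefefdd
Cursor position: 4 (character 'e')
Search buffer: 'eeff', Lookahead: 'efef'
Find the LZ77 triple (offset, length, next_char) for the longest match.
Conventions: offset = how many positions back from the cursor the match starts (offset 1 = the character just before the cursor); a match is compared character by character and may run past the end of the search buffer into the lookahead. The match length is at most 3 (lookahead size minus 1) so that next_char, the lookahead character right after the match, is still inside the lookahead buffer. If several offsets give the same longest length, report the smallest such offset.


Try each offset into the search buffer:
  offset=1 (pos 3, char 'f'): match length 0
  offset=2 (pos 2, char 'f'): match length 0
  offset=3 (pos 1, char 'e'): match length 2
  offset=4 (pos 0, char 'e'): match length 1
Longest match has length 2 at offset 3.
next_char = character at position 4 + 2 = 6 -> 'e'

Best match: offset=3, length=2 (matching 'ef' starting at position 1)
LZ77 triple: (3, 2, 'e')


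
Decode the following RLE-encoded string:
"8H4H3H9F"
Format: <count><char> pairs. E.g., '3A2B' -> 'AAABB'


Expanding each <count><char> pair:
  8H -> 'HHHHHHHH'
  4H -> 'HHHH'
  3H -> 'HHH'
  9F -> 'FFFFFFFFF'

Decoded = HHHHHHHHHHHHHHHFFFFFFFFF


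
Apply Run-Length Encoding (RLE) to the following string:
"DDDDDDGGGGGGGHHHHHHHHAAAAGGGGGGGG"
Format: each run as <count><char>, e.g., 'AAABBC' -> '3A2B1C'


Scanning runs left to right:
  i=0: run of 'D' x 6 -> '6D'
  i=6: run of 'G' x 7 -> '7G'
  i=13: run of 'H' x 8 -> '8H'
  i=21: run of 'A' x 4 -> '4A'
  i=25: run of 'G' x 8 -> '8G'

RLE = 6D7G8H4A8G


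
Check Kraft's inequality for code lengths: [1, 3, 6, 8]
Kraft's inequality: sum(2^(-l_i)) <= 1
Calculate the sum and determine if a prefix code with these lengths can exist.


Sum = 2^(-1) + 2^(-3) + 2^(-6) + 2^(-8)
    = 0.5 + 0.125 + 0.015625 + 0.00390625
    = 165/256 = 0.64453125
Since 0.64453125 <= 1, Kraft's inequality IS satisfied.
A prefix code with these lengths CAN exist.

Kraft sum = 0.64453125. Satisfied.


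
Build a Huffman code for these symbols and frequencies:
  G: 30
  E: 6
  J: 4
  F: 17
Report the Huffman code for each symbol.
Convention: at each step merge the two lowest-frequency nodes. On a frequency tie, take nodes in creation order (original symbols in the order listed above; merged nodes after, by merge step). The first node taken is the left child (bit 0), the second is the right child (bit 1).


Huffman tree construction:
Step 1: Merge J(4) + E(6) = 10
Step 2: Merge (J+E)(10) + F(17) = 27
Step 3: Merge ((J+E)+F)(27) + G(30) = 57
Read each symbol's code off the tree from the root (left child = 0, right child = 1).

Codes:
  G: 1 (length 1)
  E: 001 (length 3)
  J: 000 (length 3)
  F: 01 (length 2)
Average code length: 94/57 = 1.6491 bits/symbol


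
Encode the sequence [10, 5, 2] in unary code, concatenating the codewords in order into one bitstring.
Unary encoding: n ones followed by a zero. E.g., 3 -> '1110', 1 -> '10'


Encode each number as n ones followed by a terminating 0:
  10 -> 11111111110 (11 bits)
  5 -> 111110 (6 bits)
  2 -> 110 (3 bits)
Total length = 11 + 6 + 3 = 20 bits.

Unary([10, 5, 2]) = 11111111110111110110 (20 bits)


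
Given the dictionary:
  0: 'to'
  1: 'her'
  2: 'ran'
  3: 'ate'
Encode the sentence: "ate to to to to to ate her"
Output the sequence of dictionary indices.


Look up each word in the dictionary:
  'ate' -> 3
  'to' -> 0
  'to' -> 0
  'to' -> 0
  'to' -> 0
  'to' -> 0
  'ate' -> 3
  'her' -> 1

Encoded: [3, 0, 0, 0, 0, 0, 3, 1]


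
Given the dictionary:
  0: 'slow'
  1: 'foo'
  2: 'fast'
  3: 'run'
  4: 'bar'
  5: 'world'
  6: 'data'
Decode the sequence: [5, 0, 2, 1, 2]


Look up each index in the dictionary:
  5 -> 'world'
  0 -> 'slow'
  2 -> 'fast'
  1 -> 'foo'
  2 -> 'fast'

Decoded: "world slow fast foo fast"


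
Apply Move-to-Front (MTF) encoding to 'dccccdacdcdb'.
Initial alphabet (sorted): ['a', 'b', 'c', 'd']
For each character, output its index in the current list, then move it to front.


MTF encoding:
'd': index 3 in ['a', 'b', 'c', 'd'] -> ['d', 'a', 'b', 'c']
'c': index 3 in ['d', 'a', 'b', 'c'] -> ['c', 'd', 'a', 'b']
'c': index 0 in ['c', 'd', 'a', 'b'] -> ['c', 'd', 'a', 'b']
'c': index 0 in ['c', 'd', 'a', 'b'] -> ['c', 'd', 'a', 'b']
'c': index 0 in ['c', 'd', 'a', 'b'] -> ['c', 'd', 'a', 'b']
'd': index 1 in ['c', 'd', 'a', 'b'] -> ['d', 'c', 'a', 'b']
'a': index 2 in ['d', 'c', 'a', 'b'] -> ['a', 'd', 'c', 'b']
'c': index 2 in ['a', 'd', 'c', 'b'] -> ['c', 'a', 'd', 'b']
'd': index 2 in ['c', 'a', 'd', 'b'] -> ['d', 'c', 'a', 'b']
'c': index 1 in ['d', 'c', 'a', 'b'] -> ['c', 'd', 'a', 'b']
'd': index 1 in ['c', 'd', 'a', 'b'] -> ['d', 'c', 'a', 'b']
'b': index 3 in ['d', 'c', 'a', 'b'] -> ['b', 'd', 'c', 'a']


Output: [3, 3, 0, 0, 0, 1, 2, 2, 2, 1, 1, 3]


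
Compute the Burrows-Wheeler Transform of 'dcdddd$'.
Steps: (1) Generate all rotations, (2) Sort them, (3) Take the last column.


Rotations (sorted):
  0: $dcdddd -> last char: d
  1: cdddd$d -> last char: d
  2: d$dcddd -> last char: d
  3: dcdddd$ -> last char: $
  4: dd$dcdd -> last char: d
  5: ddd$dcd -> last char: d
  6: dddd$dc -> last char: c


BWT = ddd$ddc


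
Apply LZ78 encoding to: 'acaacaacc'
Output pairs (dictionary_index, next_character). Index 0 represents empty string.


LZ78 encoding steps:
Dictionary: {0: ''}
Step 1: w='' (idx 0), next='a' -> output (0, 'a'), add 'a' as idx 1
Step 2: w='' (idx 0), next='c' -> output (0, 'c'), add 'c' as idx 2
Step 3: w='a' (idx 1), next='a' -> output (1, 'a'), add 'aa' as idx 3
Step 4: w='c' (idx 2), next='a' -> output (2, 'a'), add 'ca' as idx 4
Step 5: w='a' (idx 1), next='c' -> output (1, 'c'), add 'ac' as idx 5
Step 6: w='c' (idx 2), end of input -> output (2, '')


Encoded: [(0, 'a'), (0, 'c'), (1, 'a'), (2, 'a'), (1, 'c'), (2, '')]


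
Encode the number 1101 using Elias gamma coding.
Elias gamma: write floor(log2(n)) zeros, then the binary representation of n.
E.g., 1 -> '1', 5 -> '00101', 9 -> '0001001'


num_bits = floor(log2(1101)) + 1 = 11
leading_zeros = num_bits - 1 = 10
binary(1101) = 10001001101

Elias gamma(1101) = '0000000000' + '10001001101' = 000000000010001001101 (21 bits)


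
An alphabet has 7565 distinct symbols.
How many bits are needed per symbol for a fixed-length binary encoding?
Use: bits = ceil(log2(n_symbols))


log2(7565) = 12.8851
Bracket: 2^12 = 4096 < 7565 <= 2^13 = 8192
So ceil(log2(7565)) = 13

bits = ceil(log2(7565)) = ceil(12.8851) = 13 bits


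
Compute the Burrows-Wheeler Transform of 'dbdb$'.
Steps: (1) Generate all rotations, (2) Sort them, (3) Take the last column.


Rotations (sorted):
  0: $dbdb -> last char: b
  1: b$dbd -> last char: d
  2: bdb$d -> last char: d
  3: db$db -> last char: b
  4: dbdb$ -> last char: $


BWT = bddb$


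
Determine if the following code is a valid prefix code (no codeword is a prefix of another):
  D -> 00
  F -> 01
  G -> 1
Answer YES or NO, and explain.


Checking each pair (does one codeword prefix another?):
  D='00' vs F='01': no prefix
  D='00' vs G='1': no prefix
  F='01' vs D='00': no prefix
  F='01' vs G='1': no prefix
  G='1' vs D='00': no prefix
  G='1' vs F='01': no prefix
No violation found over all pairs.

YES -- this is a valid prefix code. No codeword is a prefix of any other codeword.


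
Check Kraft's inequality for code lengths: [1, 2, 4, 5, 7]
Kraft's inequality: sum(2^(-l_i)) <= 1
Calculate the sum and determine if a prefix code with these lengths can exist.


Sum = 2^(-1) + 2^(-2) + 2^(-4) + 2^(-5) + 2^(-7)
    = 0.5 + 0.25 + 0.0625 + 0.03125 + 0.0078125
    = 109/128 = 0.8515625
Since 0.8515625 <= 1, Kraft's inequality IS satisfied.
A prefix code with these lengths CAN exist.

Kraft sum = 0.8515625. Satisfied.


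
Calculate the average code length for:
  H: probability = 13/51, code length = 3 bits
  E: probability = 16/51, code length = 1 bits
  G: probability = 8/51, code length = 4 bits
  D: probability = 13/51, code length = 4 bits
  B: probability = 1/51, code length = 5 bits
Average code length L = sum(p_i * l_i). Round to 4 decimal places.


Weighted contributions p_i * l_i:
  H: (13/51) * 3 = 39/51
  E: (16/51) * 1 = 16/51
  G: (8/51) * 4 = 32/51
  D: (13/51) * 4 = 52/51
  B: (1/51) * 5 = 5/51
Sum = (39 + 16 + 32 + 52 + 5)/51 = 144/51

L = 144/51 = 2.8235 bits/symbol


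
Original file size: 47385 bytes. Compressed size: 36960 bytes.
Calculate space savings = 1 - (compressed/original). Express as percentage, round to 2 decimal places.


ratio = compressed/original = 36960/47385 = 0.779994
savings = 1 - ratio = 1 - 0.779994 = 0.220006
as a percentage: 0.220006 * 100 = 22.0%

Space savings = 1 - 36960/47385 = 22.0%


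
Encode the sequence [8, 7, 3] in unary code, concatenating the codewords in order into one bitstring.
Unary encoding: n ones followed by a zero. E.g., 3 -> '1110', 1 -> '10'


Encode each number as n ones followed by a terminating 0:
  8 -> 111111110 (9 bits)
  7 -> 11111110 (8 bits)
  3 -> 1110 (4 bits)
Total length = 9 + 8 + 4 = 21 bits.

Unary([8, 7, 3]) = 111111110111111101110 (21 bits)


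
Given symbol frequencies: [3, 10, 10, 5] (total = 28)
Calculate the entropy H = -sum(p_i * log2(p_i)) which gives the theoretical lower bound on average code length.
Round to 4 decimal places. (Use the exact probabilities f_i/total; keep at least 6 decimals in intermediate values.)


Per-symbol terms -p_i * log2(p_i) with p_i = f_i/28:
  p = 3/28 = 0.107143: log2(p) = -3.222392, -p*log2(p) = 0.345256
  p = 10/28 = 0.357143: log2(p) = -1.485427, -p*log2(p) = 0.530510
  p = 10/28 = 0.357143: log2(p) = -1.485427, -p*log2(p) = 0.530510
  p = 5/28 = 0.178571: log2(p) = -2.485427, -p*log2(p) = 0.443826
H = 0.345256 + 0.530510 + 0.530510 + 0.443826 = 1.850102

H = 1.8501 bits/symbol


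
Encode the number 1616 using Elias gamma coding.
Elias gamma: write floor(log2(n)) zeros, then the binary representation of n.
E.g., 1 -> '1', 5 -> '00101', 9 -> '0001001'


num_bits = floor(log2(1616)) + 1 = 11
leading_zeros = num_bits - 1 = 10
binary(1616) = 11001010000

Elias gamma(1616) = '0000000000' + '11001010000' = 000000000011001010000 (21 bits)


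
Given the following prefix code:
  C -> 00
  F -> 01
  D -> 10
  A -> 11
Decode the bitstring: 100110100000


Decoding step by step:
Bits 10 -> D
Bits 01 -> F
Bits 10 -> D
Bits 10 -> D
Bits 00 -> C
Bits 00 -> C


Decoded message: DFDDCC


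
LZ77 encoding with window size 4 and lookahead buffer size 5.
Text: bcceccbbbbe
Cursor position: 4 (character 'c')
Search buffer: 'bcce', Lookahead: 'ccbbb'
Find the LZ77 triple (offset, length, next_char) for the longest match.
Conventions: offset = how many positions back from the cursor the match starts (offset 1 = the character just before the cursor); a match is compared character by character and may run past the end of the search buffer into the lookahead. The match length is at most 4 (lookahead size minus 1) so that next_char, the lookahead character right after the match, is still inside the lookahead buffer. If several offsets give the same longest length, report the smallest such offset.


Try each offset into the search buffer:
  offset=1 (pos 3, char 'e'): match length 0
  offset=2 (pos 2, char 'c'): match length 1
  offset=3 (pos 1, char 'c'): match length 2
  offset=4 (pos 0, char 'b'): match length 0
Longest match has length 2 at offset 3.
next_char = character at position 4 + 2 = 6 -> 'b'

Best match: offset=3, length=2 (matching 'cc' starting at position 1)
LZ77 triple: (3, 2, 'b')


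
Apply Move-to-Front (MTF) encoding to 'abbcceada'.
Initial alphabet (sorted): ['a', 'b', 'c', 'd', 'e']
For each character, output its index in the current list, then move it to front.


MTF encoding:
'a': index 0 in ['a', 'b', 'c', 'd', 'e'] -> ['a', 'b', 'c', 'd', 'e']
'b': index 1 in ['a', 'b', 'c', 'd', 'e'] -> ['b', 'a', 'c', 'd', 'e']
'b': index 0 in ['b', 'a', 'c', 'd', 'e'] -> ['b', 'a', 'c', 'd', 'e']
'c': index 2 in ['b', 'a', 'c', 'd', 'e'] -> ['c', 'b', 'a', 'd', 'e']
'c': index 0 in ['c', 'b', 'a', 'd', 'e'] -> ['c', 'b', 'a', 'd', 'e']
'e': index 4 in ['c', 'b', 'a', 'd', 'e'] -> ['e', 'c', 'b', 'a', 'd']
'a': index 3 in ['e', 'c', 'b', 'a', 'd'] -> ['a', 'e', 'c', 'b', 'd']
'd': index 4 in ['a', 'e', 'c', 'b', 'd'] -> ['d', 'a', 'e', 'c', 'b']
'a': index 1 in ['d', 'a', 'e', 'c', 'b'] -> ['a', 'd', 'e', 'c', 'b']


Output: [0, 1, 0, 2, 0, 4, 3, 4, 1]


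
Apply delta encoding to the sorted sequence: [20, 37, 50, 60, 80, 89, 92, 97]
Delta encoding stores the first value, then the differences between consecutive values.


First value: 20
Deltas:
  37 - 20 = 17
  50 - 37 = 13
  60 - 50 = 10
  80 - 60 = 20
  89 - 80 = 9
  92 - 89 = 3
  97 - 92 = 5


Delta encoded: [20, 17, 13, 10, 20, 9, 3, 5]


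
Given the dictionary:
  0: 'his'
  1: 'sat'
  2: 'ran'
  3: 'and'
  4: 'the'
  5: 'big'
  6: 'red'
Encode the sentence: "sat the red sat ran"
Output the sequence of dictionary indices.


Look up each word in the dictionary:
  'sat' -> 1
  'the' -> 4
  'red' -> 6
  'sat' -> 1
  'ran' -> 2

Encoded: [1, 4, 6, 1, 2]


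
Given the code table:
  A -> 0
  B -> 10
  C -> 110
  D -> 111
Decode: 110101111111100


Decoding:
110 -> C
10 -> B
111 -> D
111 -> D
110 -> C
0 -> A


Result: CBDDCA


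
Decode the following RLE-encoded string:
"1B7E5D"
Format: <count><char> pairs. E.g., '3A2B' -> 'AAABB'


Expanding each <count><char> pair:
  1B -> 'B'
  7E -> 'EEEEEEE'
  5D -> 'DDDDD'

Decoded = BEEEEEEEDDDDD


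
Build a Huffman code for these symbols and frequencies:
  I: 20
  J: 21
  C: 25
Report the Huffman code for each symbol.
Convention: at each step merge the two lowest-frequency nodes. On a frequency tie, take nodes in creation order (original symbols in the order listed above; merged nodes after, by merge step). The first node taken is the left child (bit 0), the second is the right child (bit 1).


Huffman tree construction:
Step 1: Merge I(20) + J(21) = 41
Step 2: Merge C(25) + (I+J)(41) = 66
Read each symbol's code off the tree from the root (left child = 0, right child = 1).

Codes:
  I: 10 (length 2)
  J: 11 (length 2)
  C: 0 (length 1)
Average code length: 107/66 = 1.6212 bits/symbol


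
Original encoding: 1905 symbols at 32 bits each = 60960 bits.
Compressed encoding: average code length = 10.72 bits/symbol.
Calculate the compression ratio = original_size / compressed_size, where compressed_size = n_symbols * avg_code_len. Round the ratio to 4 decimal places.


original_size = n_symbols * orig_bits = 1905 * 32 = 60960 bits
compressed_size = n_symbols * avg_code_len = 1905 * 10.72 = 20421.6 bits
ratio = original_size / compressed_size = 60960 / 20421.6 = 2.9851

Compression ratio = 2.9851


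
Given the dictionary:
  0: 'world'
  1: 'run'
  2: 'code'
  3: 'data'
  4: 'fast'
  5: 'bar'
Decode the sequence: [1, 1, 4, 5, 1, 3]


Look up each index in the dictionary:
  1 -> 'run'
  1 -> 'run'
  4 -> 'fast'
  5 -> 'bar'
  1 -> 'run'
  3 -> 'data'

Decoded: "run run fast bar run data"
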